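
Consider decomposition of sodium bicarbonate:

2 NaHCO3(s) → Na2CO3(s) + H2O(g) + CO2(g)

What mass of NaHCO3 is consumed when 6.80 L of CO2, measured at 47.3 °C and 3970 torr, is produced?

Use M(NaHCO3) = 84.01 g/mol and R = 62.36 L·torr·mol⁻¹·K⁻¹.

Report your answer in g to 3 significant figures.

n(CO2) = PV/RT = (3970 × 6.80) / (62.36 × 320.45) = 1.351 mol
n(NaHCO3) = (2/1) × 1.351 = 2.702 mol
m(NaHCO3) = 2.702 × 84.01 = 227.0 g

227 g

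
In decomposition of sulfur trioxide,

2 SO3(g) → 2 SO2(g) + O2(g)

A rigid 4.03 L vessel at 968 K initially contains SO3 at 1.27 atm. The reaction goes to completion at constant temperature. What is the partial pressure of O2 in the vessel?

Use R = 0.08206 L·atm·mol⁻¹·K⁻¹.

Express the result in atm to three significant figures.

0.635 atm

n(SO3)₀ = PV/RT = (1.27 × 4.03) / (0.08206 × 968) = 0.06443 mol
n(O2) = (1/2) × 0.06443 = 0.03222 mol
P(O2) = nRT/V = 0.03222 × 0.08206 × 968 / 4.03 = 0.6351 atm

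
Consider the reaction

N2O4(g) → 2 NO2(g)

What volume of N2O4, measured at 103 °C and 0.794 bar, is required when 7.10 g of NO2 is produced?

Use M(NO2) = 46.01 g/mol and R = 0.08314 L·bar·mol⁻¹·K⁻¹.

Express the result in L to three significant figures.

3.04 L

n(NO2) = 7.100 / 46.01 = 0.1543 mol
n(N2O4) = (1/2) × 0.1543 = 0.07715 mol
V = nRT/P = 0.07715 × 0.08314 × 376.15 / 0.794 = 3.039 L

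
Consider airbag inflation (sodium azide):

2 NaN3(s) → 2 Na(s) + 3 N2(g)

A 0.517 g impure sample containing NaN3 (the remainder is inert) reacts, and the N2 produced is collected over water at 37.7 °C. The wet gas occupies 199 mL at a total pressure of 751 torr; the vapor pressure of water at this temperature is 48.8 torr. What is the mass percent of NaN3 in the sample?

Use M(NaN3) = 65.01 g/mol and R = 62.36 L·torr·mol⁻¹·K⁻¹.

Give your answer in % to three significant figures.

60.4 %

P(N2) = 751 − 48.8 = 702.2 torr
n(N2) = PV/RT = (702.2 × 0.1990) / (62.36 × 310.85) = 0.007209 mol
n(NaN3) = (2/3) × 0.007209 = 0.004806 mol
m(NaN3) = 0.004806 × 65.01 = 0.3124 g
%NaN3 = 0.3124 / 0.517 × 100 = 60.43%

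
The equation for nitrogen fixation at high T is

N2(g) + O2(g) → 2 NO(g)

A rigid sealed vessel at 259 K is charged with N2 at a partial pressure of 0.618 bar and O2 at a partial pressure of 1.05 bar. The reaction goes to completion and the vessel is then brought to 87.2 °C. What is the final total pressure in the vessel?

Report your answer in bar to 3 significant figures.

2.32 bar

With V and T fixed, P_i ∝ n_i, so the mole ratios apply directly to partial pressures at 259 K.
P(O2) required for 0.618 bar of N2 = (1/1) × 0.618 = 0.6180 bar; available 1.05 bar, so N2 is limiting.
P(O2) remaining = 1.05 − (1/1) × 0.618 = 0.4320 bar
P(gaseous products) = (2)/1 × 0.618 = 1.236 bar
P_total at 259 K = 0.4320 + 1.236 = 1.668 bar
Scaling to 87.2 °C: P = 1.668 × 360.35/259 = 2.321 bar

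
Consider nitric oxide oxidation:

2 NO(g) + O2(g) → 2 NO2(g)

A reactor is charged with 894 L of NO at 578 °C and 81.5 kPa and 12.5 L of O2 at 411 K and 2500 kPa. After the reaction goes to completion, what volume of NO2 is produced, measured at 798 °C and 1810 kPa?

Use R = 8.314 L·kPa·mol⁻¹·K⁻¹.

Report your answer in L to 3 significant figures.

50.7 L

n(NO) = PV/RT = (81.5 × 894) / (8.314 × 851.15) = 10.30 mol
n(O2) = PV/RT = (2500 × 12.5) / (8.314 × 411) = 9.145 mol
For 10.30 mol NO, stoichiometry requires (1/2) × 10.30 = 5.150 mol O2; 9.145 mol is available, so NO is limiting.
n(NO2) = (2/2) × 10.30 = 10.30 mol
V(NO2) = nRT/P = 10.30 × 8.314 × 1071.15 / 1810 = 50.68 L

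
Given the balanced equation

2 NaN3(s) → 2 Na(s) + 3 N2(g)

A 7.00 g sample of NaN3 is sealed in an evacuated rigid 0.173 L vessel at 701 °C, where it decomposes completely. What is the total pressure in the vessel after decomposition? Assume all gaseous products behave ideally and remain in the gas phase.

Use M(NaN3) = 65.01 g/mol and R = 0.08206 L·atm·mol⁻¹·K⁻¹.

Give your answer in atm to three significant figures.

n(NaN3) = 7.00 / 65.01 = 0.1077 mol
n(gas produced) = (3/2) × 0.1077 = 0.1615 mol
P = nRT/V = 0.1615 × 0.08206 × 974.15 / 0.173 = 74.62 atm

74.6 atm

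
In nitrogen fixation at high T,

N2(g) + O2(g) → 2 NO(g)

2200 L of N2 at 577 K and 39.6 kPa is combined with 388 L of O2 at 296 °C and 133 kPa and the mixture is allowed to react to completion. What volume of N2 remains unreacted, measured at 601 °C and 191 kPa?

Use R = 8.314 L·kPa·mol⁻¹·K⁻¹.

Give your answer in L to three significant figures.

n(N2) = PV/RT = (39.6 × 2200) / (8.314 × 577) = 18.16 mol
n(O2) = PV/RT = (133 × 388) / (8.314 × 569.15) = 10.91 mol
For 18.16 mol N2, stoichiometry requires (1/1) × 18.16 = 18.16 mol O2; 10.91 mol is available, so O2 is limiting.
n(N2) consumed = (1/1) × 10.91 = 10.91 mol; remaining = 18.16 − 10.91 = 7.250 mol
V(N2) = nRT/P = 7.250 × 8.314 × 874.15 / 191 = 275.9 L

276 L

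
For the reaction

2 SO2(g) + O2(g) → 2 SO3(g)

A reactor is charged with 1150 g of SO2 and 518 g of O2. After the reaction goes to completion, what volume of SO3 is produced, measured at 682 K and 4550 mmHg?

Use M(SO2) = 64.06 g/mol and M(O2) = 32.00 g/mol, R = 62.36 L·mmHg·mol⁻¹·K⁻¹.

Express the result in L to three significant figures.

168 L

n(SO2) = 1150 / 64.06 = 17.95 mol
n(O2) = 518 / 32.00 = 16.19 mol
For 17.95 mol SO2, stoichiometry requires (1/2) × 17.95 = 8.975 mol O2; 16.19 mol is available, so SO2 is limiting.
n(SO3) = (2/2) × 17.95 = 17.95 mol
V(SO3) = nRT/P = 17.95 × 62.36 × 682 / 4550 = 167.8 L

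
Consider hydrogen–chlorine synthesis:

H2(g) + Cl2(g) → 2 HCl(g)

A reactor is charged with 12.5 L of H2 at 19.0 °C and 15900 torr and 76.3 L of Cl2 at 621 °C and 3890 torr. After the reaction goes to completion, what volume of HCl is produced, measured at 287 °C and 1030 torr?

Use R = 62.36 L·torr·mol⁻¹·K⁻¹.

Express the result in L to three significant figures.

n(H2) = PV/RT = (15900 × 12.5) / (62.36 × 292.15) = 10.91 mol
n(Cl2) = PV/RT = (3890 × 76.3) / (62.36 × 894.15) = 5.323 mol
For 10.91 mol H2, stoichiometry requires (1/1) × 10.91 = 10.91 mol Cl2; 5.323 mol is available, so Cl2 is limiting.
n(HCl) = (2/1) × 5.323 = 10.65 mol
V(HCl) = nRT/P = 10.65 × 62.36 × 560.15 / 1030 = 361.2 L

361 L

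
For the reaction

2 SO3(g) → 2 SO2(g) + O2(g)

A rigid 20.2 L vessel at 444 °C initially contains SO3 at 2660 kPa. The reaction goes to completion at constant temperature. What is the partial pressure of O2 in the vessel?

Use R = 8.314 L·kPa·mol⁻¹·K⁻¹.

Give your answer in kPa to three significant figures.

1330 kPa

n(SO3)₀ = PV/RT = (2660 × 20.2) / (8.314 × 717.15) = 9.012 mol
n(O2) = (1/2) × 9.012 = 4.506 mol
P(O2) = nRT/V = 4.506 × 8.314 × 717.15 / 20.2 = 1330 kPa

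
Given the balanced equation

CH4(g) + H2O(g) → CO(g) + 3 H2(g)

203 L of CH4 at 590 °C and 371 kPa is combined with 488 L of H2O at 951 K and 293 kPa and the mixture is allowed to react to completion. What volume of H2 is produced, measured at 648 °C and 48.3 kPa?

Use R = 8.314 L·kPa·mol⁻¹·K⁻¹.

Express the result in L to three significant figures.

n(CH4) = PV/RT = (371 × 203) / (8.314 × 863.15) = 10.49 mol
n(H2O) = PV/RT = (293 × 488) / (8.314 × 951) = 18.08 mol
For 10.49 mol CH4, stoichiometry requires (1/1) × 10.49 = 10.49 mol H2O; 18.08 mol is available, so CH4 is limiting.
n(H2) = (3/1) × 10.49 = 31.47 mol
V(H2) = nRT/P = 31.47 × 8.314 × 921.15 / 48.3 = 4990 L

4990 L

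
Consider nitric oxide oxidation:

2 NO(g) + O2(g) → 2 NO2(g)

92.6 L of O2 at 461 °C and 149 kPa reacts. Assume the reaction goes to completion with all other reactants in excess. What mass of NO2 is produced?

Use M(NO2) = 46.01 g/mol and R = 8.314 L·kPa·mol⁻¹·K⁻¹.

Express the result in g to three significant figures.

n(O2) = PV/RT = (149 × 92.6) / (8.314 × 734.15) = 2.260 mol
n(NO2) = (2/1) × 2.260 = 4.520 mol
m(NO2) = 4.520 × 46.01 = 208.0 g

208 g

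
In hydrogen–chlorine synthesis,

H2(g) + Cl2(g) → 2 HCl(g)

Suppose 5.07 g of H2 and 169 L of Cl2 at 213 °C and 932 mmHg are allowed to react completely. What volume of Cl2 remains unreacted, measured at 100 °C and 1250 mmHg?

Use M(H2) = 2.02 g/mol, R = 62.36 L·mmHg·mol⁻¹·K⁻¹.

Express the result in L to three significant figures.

n(H2) = 5.07 / 2.02 = 2.510 mol
n(Cl2) = PV/RT = (932 × 169) / (62.36 × 486.15) = 5.195 mol
For 2.510 mol H2, stoichiometry requires (1/1) × 2.510 = 2.510 mol Cl2; 5.195 mol is available, so H2 is limiting.
n(Cl2) consumed = (1/1) × 2.510 = 2.510 mol; remaining = 5.195 − 2.510 = 2.685 mol
V(Cl2) = nRT/P = 2.685 × 62.36 × 373.15 / 1250 = 49.98 L

50.0 L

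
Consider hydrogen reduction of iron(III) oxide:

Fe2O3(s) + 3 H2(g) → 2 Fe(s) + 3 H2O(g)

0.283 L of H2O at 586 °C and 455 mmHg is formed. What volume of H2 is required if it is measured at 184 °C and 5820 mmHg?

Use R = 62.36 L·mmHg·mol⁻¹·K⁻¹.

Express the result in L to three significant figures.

n(H2O) = PV/RT = (455 × 0.283) / (62.36 × 859.15) = 0.002403 mol
n(H2) = (3/3) × 0.002403 = 0.002403 mol
V = nRT/P = 0.002403 × 62.36 × 457.15 / 5820 = 0.01177 L

0.0118 L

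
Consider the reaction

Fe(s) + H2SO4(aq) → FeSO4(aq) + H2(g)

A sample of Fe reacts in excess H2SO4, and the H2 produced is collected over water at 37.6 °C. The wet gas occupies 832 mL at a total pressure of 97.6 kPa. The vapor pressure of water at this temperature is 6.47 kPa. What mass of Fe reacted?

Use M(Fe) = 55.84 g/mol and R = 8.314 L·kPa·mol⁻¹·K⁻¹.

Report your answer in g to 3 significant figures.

P(H2) = 97.6 − 6.47 = 91.13 kPa
n(H2) = PV/RT = (91.13 × 0.8320) / (8.314 × 310.75) = 0.02935 mol
n(Fe) = (1/1) × 0.02935 = 0.02935 mol
m(Fe) = 0.02935 × 55.84 = 1.639 g

1.64 g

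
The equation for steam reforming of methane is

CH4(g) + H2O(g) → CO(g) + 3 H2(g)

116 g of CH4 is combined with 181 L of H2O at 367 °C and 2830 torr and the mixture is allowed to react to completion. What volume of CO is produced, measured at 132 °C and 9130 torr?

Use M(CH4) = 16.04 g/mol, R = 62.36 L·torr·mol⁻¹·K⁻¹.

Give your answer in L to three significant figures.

20.0 L

n(CH4) = 116 / 16.04 = 7.232 mol
n(H2O) = PV/RT = (2830 × 181) / (62.36 × 640.15) = 12.83 mol
For 7.232 mol CH4, stoichiometry requires (1/1) × 7.232 = 7.232 mol H2O; 12.83 mol is available, so CH4 is limiting.
n(CO) = (1/1) × 7.232 = 7.232 mol
V(CO) = nRT/P = 7.232 × 62.36 × 405.15 / 9130 = 20.01 L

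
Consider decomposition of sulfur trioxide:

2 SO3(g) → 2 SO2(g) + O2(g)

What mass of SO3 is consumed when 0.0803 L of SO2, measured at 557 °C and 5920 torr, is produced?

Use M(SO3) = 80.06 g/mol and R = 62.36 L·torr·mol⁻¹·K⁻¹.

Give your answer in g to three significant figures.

0.735 g

n(SO2) = PV/RT = (5920 × 0.0803) / (62.36 × 830.15) = 0.009183 mol
n(SO3) = (2/2) × 0.009183 = 0.009183 mol
m(SO3) = 0.009183 × 80.06 = 0.7352 g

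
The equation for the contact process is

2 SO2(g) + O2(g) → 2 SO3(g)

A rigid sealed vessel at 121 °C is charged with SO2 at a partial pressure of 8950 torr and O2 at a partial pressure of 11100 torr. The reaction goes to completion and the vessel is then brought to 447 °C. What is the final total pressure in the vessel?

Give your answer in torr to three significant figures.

At constant V, partial pressures at 121 °C are proportional to moles, so apply stoichiometry directly to pressures.
P(O2) required for 8950 torr of SO2 = (1/2) × 8950 = 4475 torr; available 11100 torr, so SO2 is limiting.
P(O2) remaining = 11100 − (1/2) × 8950 = 6625 torr
P(gaseous products) = (2)/2 × 8950 = 8950 torr
P_total at 121 °C = 6625 + 8950 = 15580 torr
Scaling to 447 °C: P = 15580 × 720.15/394.15 = 28470 torr

28500 torr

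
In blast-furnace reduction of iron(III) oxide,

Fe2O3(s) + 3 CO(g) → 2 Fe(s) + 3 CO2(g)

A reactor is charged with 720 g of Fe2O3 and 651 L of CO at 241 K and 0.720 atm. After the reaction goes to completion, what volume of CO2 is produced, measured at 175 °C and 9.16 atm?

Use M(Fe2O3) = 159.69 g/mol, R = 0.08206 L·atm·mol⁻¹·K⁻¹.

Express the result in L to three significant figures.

54.3 L

n(Fe2O3) = 720 / 159.69 = 4.509 mol
n(CO) = PV/RT = (0.720 × 651) / (0.08206 × 241) = 23.70 mol
For 4.509 mol Fe2O3, stoichiometry requires (3/1) × 4.509 = 13.53 mol CO; 23.70 mol is available, so Fe2O3 is limiting.
n(CO2) = (3/1) × 4.509 = 13.53 mol
V(CO2) = nRT/P = 13.53 × 0.08206 × 448.15 / 9.16 = 54.32 L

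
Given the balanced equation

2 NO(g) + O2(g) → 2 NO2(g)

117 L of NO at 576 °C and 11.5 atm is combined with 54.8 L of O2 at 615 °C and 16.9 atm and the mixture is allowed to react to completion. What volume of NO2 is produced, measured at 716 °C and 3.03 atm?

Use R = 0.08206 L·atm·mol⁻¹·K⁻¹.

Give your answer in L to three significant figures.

n(NO) = PV/RT = (11.5 × 117) / (0.08206 × 849.15) = 19.31 mol
n(O2) = PV/RT = (16.9 × 54.8) / (0.08206 × 888.15) = 12.71 mol
For 19.31 mol NO, stoichiometry requires (1/2) × 19.31 = 9.655 mol O2; 12.71 mol is available, so NO is limiting.
n(NO2) = (2/2) × 19.31 = 19.31 mol
V(NO2) = nRT/P = 19.31 × 0.08206 × 989.15 / 3.03 = 517.3 L

517 L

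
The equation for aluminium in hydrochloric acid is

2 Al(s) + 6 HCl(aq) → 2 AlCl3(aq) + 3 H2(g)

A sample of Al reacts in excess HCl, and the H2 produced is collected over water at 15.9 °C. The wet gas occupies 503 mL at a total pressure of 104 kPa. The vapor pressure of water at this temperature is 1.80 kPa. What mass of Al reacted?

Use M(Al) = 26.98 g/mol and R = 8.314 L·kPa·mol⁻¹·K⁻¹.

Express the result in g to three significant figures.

P(H2) = 104 − 1.80 = 102.2 kPa
n(H2) = PV/RT = (102.2 × 0.5030) / (8.314 × 289.05) = 0.02139 mol
n(Al) = (2/3) × 0.02139 = 0.01426 mol
m(Al) = 0.01426 × 26.98 = 0.3847 g

0.385 g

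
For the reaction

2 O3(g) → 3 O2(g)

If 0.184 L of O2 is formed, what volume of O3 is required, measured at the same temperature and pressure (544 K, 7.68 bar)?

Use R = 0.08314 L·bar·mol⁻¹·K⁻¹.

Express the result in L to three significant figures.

At constant T and P, gas volumes are in the mole ratio: V(O3) = (2/3) × 0.184 = 0.1227 L

0.123 L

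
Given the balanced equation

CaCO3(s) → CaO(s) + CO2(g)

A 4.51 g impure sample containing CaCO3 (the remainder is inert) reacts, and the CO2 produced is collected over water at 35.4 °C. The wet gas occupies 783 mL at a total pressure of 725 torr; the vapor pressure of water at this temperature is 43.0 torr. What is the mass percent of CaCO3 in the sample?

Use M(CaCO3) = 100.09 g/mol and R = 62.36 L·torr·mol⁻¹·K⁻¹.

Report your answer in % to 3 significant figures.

P(CO2) = 725 − 43.0 = 682.0 torr
n(CO2) = PV/RT = (682.0 × 0.7830) / (62.36 × 308.55) = 0.02775 mol
n(CaCO3) = (1/1) × 0.02775 = 0.02775 mol
m(CaCO3) = 0.02775 × 100.09 = 2.777 g
%CaCO3 = 2.777 / 4.51 × 100 = 61.57%

61.6 %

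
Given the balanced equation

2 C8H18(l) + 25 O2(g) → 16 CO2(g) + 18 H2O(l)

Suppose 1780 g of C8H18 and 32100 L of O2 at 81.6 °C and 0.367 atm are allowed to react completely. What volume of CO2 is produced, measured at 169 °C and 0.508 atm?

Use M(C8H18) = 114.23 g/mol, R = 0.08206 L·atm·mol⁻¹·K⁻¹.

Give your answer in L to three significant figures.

8900 L

n(C8H18) = 1780 / 114.23 = 15.58 mol
n(O2) = PV/RT = (0.367 × 32100) / (0.08206 × 354.75) = 404.7 mol
For 15.58 mol C8H18, stoichiometry requires (25/2) × 15.58 = 194.8 mol O2; 404.7 mol is available, so C8H18 is limiting.
n(CO2) = (16/2) × 15.58 = 124.6 mol
V(CO2) = nRT/P = 124.6 × 0.08206 × 442.15 / 0.508 = 8899 L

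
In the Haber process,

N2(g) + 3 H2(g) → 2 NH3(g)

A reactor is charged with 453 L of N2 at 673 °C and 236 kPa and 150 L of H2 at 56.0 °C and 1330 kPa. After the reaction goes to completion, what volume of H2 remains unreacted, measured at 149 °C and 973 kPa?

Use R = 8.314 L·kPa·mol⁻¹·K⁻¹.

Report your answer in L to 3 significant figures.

116 L

n(N2) = PV/RT = (236 × 453) / (8.314 × 946.15) = 13.59 mol
n(H2) = PV/RT = (1330 × 150) / (8.314 × 329.15) = 72.90 mol
For 13.59 mol N2, stoichiometry requires (3/1) × 13.59 = 40.77 mol H2; 72.90 mol is available, so N2 is limiting.
n(H2) consumed = (3/1) × 13.59 = 40.77 mol; remaining = 72.90 − 40.77 = 32.13 mol
V(H2) = nRT/P = 32.13 × 8.314 × 422.15 / 973 = 115.9 L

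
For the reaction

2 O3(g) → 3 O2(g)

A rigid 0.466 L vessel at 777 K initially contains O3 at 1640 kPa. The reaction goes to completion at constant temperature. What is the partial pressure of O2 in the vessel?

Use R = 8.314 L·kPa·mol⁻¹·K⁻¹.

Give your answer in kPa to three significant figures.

n(O3)₀ = PV/RT = (1640 × 0.466) / (8.314 × 777) = 0.1183 mol
n(O2) = (3/2) × 0.1183 = 0.1774 mol
P(O2) = nRT/V = 0.1774 × 8.314 × 777 / 0.466 = 2459 kPa

2460 kPa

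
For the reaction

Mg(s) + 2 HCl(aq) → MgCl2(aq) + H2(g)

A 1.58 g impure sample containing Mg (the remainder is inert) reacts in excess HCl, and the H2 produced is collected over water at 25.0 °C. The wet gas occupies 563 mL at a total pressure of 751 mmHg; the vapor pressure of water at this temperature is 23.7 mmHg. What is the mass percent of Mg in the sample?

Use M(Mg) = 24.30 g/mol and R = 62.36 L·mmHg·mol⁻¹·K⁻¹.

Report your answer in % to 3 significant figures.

33.9 %

P(H2) = 751 − 23.7 = 727.3 mmHg
n(H2) = PV/RT = (727.3 × 0.5630) / (62.36 × 298.15) = 0.02202 mol
n(Mg) = (1/1) × 0.02202 = 0.02202 mol
m(Mg) = 0.02202 × 24.30 = 0.5351 g
%Mg = 0.5351 / 1.58 × 100 = 33.87%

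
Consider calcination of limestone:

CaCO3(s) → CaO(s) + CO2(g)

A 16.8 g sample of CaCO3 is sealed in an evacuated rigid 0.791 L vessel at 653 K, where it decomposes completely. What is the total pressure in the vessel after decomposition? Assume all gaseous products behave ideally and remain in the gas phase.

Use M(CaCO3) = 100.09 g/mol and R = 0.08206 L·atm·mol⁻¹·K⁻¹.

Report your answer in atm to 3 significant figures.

n(CaCO3) = 16.8 / 100.09 = 0.1678 mol
n(gas produced) = (1/1) × 0.1678 = 0.1678 mol
P = nRT/V = 0.1678 × 0.08206 × 653 / 0.791 = 11.37 atm

11.4 atm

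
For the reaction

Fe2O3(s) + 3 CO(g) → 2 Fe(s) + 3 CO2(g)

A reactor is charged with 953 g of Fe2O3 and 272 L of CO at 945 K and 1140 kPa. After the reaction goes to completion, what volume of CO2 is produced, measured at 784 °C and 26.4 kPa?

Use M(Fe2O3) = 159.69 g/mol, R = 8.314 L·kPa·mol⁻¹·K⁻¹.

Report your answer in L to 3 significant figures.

5960 L

n(Fe2O3) = 953 / 159.69 = 5.968 mol
n(CO) = PV/RT = (1140 × 272) / (8.314 × 945) = 39.47 mol
For 5.968 mol Fe2O3, stoichiometry requires (3/1) × 5.968 = 17.90 mol CO; 39.47 mol is available, so Fe2O3 is limiting.
n(CO2) = (3/1) × 5.968 = 17.90 mol
V(CO2) = nRT/P = 17.90 × 8.314 × 1057.15 / 26.4 = 5959 L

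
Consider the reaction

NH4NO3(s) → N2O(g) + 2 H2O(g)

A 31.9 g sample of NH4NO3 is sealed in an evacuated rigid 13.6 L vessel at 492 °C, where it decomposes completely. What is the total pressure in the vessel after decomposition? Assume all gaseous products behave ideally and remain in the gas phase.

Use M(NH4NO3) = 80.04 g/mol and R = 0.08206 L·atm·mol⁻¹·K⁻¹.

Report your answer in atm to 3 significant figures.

n(NH4NO3) = 31.9 / 80.04 = 0.3986 mol
n(gas produced) = (3/1) × 0.3986 = 1.196 mol
P = nRT/V = 1.196 × 0.08206 × 765.15 / 13.6 = 5.522 atm

5.52 atm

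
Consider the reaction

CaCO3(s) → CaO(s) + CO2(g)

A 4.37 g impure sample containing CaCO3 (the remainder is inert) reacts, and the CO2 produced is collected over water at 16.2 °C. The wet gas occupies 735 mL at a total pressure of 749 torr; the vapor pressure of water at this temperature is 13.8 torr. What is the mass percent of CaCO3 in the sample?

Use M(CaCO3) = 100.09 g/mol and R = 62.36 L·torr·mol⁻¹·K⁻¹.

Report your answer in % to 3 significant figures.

68.6 %

P(CO2) = 749 − 13.8 = 735.2 torr
n(CO2) = PV/RT = (735.2 × 0.7350) / (62.36 × 289.35) = 0.02995 mol
n(CaCO3) = (1/1) × 0.02995 = 0.02995 mol
m(CaCO3) = 0.02995 × 100.09 = 2.998 g
%CaCO3 = 2.998 / 4.37 × 100 = 68.60%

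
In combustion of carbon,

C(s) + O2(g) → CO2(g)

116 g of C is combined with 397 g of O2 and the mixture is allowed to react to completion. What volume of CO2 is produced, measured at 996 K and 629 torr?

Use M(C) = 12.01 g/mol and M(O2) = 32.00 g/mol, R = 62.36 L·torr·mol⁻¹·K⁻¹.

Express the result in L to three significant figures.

n(C) = 116 / 12.01 = 9.659 mol
n(O2) = 397 / 32.00 = 12.41 mol
For 9.659 mol C, stoichiometry requires (1/1) × 9.659 = 9.659 mol O2; 12.41 mol is available, so C is limiting.
n(CO2) = (1/1) × 9.659 = 9.659 mol
V(CO2) = nRT/P = 9.659 × 62.36 × 996 / 629 = 953.8 L

954 L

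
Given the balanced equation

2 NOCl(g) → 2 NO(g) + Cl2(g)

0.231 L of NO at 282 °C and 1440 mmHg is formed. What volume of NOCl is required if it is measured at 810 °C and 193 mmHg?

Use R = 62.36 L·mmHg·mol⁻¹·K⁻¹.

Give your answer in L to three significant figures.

n(NO) = PV/RT = (1440 × 0.231) / (62.36 × 555.15) = 0.009609 mol
n(NOCl) = (2/2) × 0.009609 = 0.009609 mol
V = nRT/P = 0.009609 × 62.36 × 1083.15 / 193 = 3.363 L

3.36 L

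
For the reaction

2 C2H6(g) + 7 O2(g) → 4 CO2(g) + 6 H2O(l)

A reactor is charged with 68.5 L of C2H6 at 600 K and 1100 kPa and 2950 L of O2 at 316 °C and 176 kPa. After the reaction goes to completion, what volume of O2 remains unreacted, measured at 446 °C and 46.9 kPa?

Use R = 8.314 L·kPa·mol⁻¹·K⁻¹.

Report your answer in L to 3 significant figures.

n(C2H6) = PV/RT = (1100 × 68.5) / (8.314 × 600) = 15.11 mol
n(O2) = PV/RT = (176 × 2950) / (8.314 × 589.15) = 106.0 mol
For 15.11 mol C2H6, stoichiometry requires (7/2) × 15.11 = 52.88 mol O2; 106.0 mol is available, so C2H6 is limiting.
n(O2) consumed = (7/2) × 15.11 = 52.88 mol; remaining = 106.0 − 52.88 = 53.12 mol
V(O2) = nRT/P = 53.12 × 8.314 × 719.15 / 46.9 = 6772 L

6770 L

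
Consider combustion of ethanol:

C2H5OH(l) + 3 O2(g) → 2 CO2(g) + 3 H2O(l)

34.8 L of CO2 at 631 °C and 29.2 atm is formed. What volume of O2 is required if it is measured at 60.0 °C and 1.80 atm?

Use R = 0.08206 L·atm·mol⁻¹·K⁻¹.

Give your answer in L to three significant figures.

n(CO2) = PV/RT = (29.2 × 34.8) / (0.08206 × 904.15) = 13.70 mol
n(O2) = (3/2) × 13.70 = 20.55 mol
V = nRT/P = 20.55 × 0.08206 × 333.15 / 1.80 = 312.1 L

312 L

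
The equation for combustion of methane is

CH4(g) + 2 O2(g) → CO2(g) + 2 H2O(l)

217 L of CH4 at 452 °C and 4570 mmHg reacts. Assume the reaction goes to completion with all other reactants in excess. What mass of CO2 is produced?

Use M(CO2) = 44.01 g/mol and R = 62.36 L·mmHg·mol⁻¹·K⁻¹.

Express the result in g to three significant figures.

n(CH4) = PV/RT = (4570 × 217) / (62.36 × 725.15) = 21.93 mol
n(CO2) = (1/1) × 21.93 = 21.93 mol
m(CO2) = 21.93 × 44.01 = 965.1 g

965 g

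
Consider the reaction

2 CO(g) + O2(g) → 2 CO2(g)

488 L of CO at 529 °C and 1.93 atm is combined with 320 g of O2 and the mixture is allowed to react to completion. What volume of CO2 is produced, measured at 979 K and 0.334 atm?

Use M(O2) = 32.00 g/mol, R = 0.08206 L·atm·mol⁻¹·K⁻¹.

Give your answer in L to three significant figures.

n(CO) = PV/RT = (1.93 × 488) / (0.08206 × 802.15) = 14.31 mol
n(O2) = 320 / 32.00 = 10.00 mol
For 14.31 mol CO, stoichiometry requires (1/2) × 14.31 = 7.155 mol O2; 10.00 mol is available, so CO is limiting.
n(CO2) = (2/2) × 14.31 = 14.31 mol
V(CO2) = nRT/P = 14.31 × 0.08206 × 979 / 0.334 = 3442 L

3440 L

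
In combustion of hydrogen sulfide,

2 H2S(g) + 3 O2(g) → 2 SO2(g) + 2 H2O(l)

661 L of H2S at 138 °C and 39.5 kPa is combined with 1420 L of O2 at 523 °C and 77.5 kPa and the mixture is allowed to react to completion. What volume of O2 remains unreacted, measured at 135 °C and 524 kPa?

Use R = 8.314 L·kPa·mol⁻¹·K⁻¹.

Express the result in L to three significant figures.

33.5 L

n(H2S) = PV/RT = (39.5 × 661) / (8.314 × 411.15) = 7.638 mol
n(O2) = PV/RT = (77.5 × 1420) / (8.314 × 796.15) = 16.63 mol
For 7.638 mol H2S, stoichiometry requires (3/2) × 7.638 = 11.46 mol O2; 16.63 mol is available, so H2S is limiting.
n(O2) consumed = (3/2) × 7.638 = 11.46 mol; remaining = 16.63 − 11.46 = 5.170 mol
V(O2) = nRT/P = 5.170 × 8.314 × 408.15 / 524 = 33.48 L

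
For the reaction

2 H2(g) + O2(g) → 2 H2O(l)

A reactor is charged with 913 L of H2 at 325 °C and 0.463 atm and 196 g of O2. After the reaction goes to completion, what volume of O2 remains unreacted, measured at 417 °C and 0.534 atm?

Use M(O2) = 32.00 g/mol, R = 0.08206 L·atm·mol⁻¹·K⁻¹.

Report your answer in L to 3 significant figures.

n(H2) = PV/RT = (0.463 × 913) / (0.08206 × 598.15) = 8.612 mol
n(O2) = 196 / 32.00 = 6.125 mol
For 8.612 mol H2, stoichiometry requires (1/2) × 8.612 = 4.306 mol O2; 6.125 mol is available, so H2 is limiting.
n(O2) consumed = (1/2) × 8.612 = 4.306 mol; remaining = 6.125 − 4.306 = 1.819 mol
V(O2) = nRT/P = 1.819 × 0.08206 × 690.15 / 0.534 = 192.9 L

193 L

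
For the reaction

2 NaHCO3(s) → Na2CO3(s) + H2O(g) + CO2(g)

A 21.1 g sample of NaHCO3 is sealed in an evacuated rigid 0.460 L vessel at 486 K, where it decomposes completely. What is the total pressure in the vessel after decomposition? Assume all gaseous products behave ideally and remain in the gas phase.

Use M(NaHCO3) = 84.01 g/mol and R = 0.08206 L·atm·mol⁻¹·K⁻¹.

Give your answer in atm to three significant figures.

n(NaHCO3) = 21.1 / 84.01 = 0.2512 mol
n(gas produced) = (2/2) × 0.2512 = 0.2512 mol
P = nRT/V = 0.2512 × 0.08206 × 486 / 0.460 = 21.78 atm

21.8 atm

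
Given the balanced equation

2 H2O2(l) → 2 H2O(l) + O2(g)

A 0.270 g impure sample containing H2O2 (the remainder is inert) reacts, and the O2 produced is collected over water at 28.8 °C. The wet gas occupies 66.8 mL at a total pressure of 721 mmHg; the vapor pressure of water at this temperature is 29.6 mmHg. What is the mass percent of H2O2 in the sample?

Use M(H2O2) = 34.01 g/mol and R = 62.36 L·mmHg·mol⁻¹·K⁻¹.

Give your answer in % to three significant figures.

P(O2) = 721 − 29.6 = 691.4 mmHg
n(O2) = PV/RT = (691.4 × 0.06680) / (62.36 × 301.95) = 0.002453 mol
n(H2O2) = (2/1) × 0.002453 = 0.004906 mol
m(H2O2) = 0.004906 × 34.01 = 0.1669 g
%H2O2 = 0.1669 / 0.270 × 100 = 61.81%

61.8 %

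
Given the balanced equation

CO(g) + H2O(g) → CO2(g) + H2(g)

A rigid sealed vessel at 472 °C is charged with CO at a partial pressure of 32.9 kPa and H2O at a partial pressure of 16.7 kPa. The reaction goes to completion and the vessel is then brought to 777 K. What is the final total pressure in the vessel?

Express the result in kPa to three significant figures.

Because the vessel is rigid and T is held at 472 °C, work the stoichiometry in partial pressures (P_i = n_iRT/V).
P(H2O) required for 32.9 kPa of CO = (1/1) × 32.9 = 32.90 kPa; available 16.7 kPa, so H2O is limiting.
P(CO) remaining = 32.9 − (1/1) × 16.7 = 16.20 kPa
P(gaseous products) = (1+1)/1 × 16.7 = 33.40 kPa
P_total at 472 °C = 16.20 + 33.40 = 49.60 kPa
Scaling to 777 K: P = 49.60 × 777/745.15 = 51.72 kPa

51.7 kPa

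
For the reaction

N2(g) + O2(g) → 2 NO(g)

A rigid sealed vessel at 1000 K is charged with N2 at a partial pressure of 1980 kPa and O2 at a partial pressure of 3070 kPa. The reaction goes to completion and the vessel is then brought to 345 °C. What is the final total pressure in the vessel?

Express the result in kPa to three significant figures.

3120 kPa

At constant V, partial pressures at 1000 K are proportional to moles, so apply stoichiometry directly to pressures.
P(O2) required for 1980 kPa of N2 = (1/1) × 1980 = 1980 kPa; available 3070 kPa, so N2 is limiting.
P(O2) remaining = 3070 − (1/1) × 1980 = 1090 kPa
P(gaseous products) = (2)/1 × 1980 = 3960 kPa
P_total at 1000 K = 1090 + 3960 = 5050 kPa
Scaling to 345 °C: P = 5050 × 618.15/1000 = 3122 kPa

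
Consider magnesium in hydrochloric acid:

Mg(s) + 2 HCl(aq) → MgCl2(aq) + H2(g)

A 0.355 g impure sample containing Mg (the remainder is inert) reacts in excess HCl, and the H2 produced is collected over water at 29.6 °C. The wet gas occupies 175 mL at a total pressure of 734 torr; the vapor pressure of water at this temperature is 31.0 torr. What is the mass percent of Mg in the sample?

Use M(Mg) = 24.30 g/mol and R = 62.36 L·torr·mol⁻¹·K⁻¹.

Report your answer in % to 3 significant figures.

44.6 %

P(H2) = 734 − 31.0 = 703.0 torr
n(H2) = PV/RT = (703.0 × 0.1750) / (62.36 × 302.75) = 0.006516 mol
n(Mg) = (1/1) × 0.006516 = 0.006516 mol
m(Mg) = 0.006516 × 24.30 = 0.1583 g
%Mg = 0.1583 / 0.355 × 100 = 44.59%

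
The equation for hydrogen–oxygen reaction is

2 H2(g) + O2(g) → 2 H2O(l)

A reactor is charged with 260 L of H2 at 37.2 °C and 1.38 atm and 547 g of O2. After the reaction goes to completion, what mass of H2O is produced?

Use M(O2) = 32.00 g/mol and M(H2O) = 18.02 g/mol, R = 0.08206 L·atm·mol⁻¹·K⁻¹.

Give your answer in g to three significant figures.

254 g

n(H2) = PV/RT = (1.38 × 260) / (0.08206 × 310.35) = 14.09 mol
n(O2) = 547 / 32.00 = 17.09 mol
For 14.09 mol H2, stoichiometry requires (1/2) × 14.09 = 7.045 mol O2; 17.09 mol is available, so H2 is limiting.
n(H2O) = (2/2) × 14.09 = 14.09 mol
m(H2O) = 14.09 × 18.02 = 253.9 g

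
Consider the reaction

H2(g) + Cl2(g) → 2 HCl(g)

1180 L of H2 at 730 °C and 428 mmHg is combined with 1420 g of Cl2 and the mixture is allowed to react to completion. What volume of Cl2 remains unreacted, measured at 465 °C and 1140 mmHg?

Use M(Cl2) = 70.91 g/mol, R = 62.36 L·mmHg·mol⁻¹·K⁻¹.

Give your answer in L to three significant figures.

n(H2) = PV/RT = (428 × 1180) / (62.36 × 1003.15) = 8.073 mol
n(Cl2) = 1420 / 70.91 = 20.03 mol
For 8.073 mol H2, stoichiometry requires (1/1) × 8.073 = 8.073 mol Cl2; 20.03 mol is available, so H2 is limiting.
n(Cl2) consumed = (1/1) × 8.073 = 8.073 mol; remaining = 20.03 − 8.073 = 11.96 mol
V(Cl2) = nRT/P = 11.96 × 62.36 × 738.15 / 1140 = 482.9 L

483 L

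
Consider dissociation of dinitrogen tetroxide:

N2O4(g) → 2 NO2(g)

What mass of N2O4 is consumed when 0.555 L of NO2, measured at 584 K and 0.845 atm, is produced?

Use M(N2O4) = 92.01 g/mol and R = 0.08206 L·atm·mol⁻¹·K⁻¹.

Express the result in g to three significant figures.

n(NO2) = PV/RT = (0.845 × 0.555) / (0.08206 × 584) = 0.009786 mol
n(N2O4) = (1/2) × 0.009786 = 0.004893 mol
m(N2O4) = 0.004893 × 92.01 = 0.4502 g

0.450 g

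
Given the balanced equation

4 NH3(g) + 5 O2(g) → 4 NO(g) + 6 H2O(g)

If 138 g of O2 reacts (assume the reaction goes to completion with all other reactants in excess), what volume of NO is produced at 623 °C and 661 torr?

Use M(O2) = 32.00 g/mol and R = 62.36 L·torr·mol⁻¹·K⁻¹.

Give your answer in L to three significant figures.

n(O2) = 138.0 / 32.00 = 4.312 mol
n(NO) = (4/5) × 4.312 = 3.450 mol
V = nRT/P = 3.450 × 62.36 × 896.15 / 661 = 291.7 L

292 L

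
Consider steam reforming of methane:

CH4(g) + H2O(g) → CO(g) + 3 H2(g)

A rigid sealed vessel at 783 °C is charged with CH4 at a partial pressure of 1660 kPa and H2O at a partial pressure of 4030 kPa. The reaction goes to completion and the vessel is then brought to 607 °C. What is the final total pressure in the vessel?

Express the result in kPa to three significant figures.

With V and T fixed, P_i ∝ n_i, so the mole ratios apply directly to partial pressures at 783 °C.
P(H2O) required for 1660 kPa of CH4 = (1/1) × 1660 = 1660 kPa; available 4030 kPa, so CH4 is limiting.
P(H2O) remaining = 4030 − (1/1) × 1660 = 2370 kPa
P(gaseous products) = (1+3)/1 × 1660 = 6640 kPa
P_total at 783 °C = 2370 + 6640 = 9010 kPa
Scaling to 607 °C: P = 9010 × 880.15/1056.15 = 7509 kPa

7510 kPa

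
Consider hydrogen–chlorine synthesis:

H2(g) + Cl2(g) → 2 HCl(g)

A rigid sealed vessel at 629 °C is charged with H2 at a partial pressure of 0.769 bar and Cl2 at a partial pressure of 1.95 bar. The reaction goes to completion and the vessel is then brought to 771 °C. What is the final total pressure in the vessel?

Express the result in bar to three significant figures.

3.15 bar

At constant V, partial pressures at 629 °C are proportional to moles, so apply stoichiometry directly to pressures.
P(Cl2) required for 0.769 bar of H2 = (1/1) × 0.769 = 0.7690 bar; available 1.95 bar, so H2 is limiting.
P(Cl2) remaining = 1.95 − (1/1) × 0.769 = 1.181 bar
P(gaseous products) = (2)/1 × 0.769 = 1.538 bar
P_total at 629 °C = 1.181 + 1.538 = 2.719 bar
Scaling to 771 °C: P = 2.719 × 1044.15/902.15 = 3.147 bar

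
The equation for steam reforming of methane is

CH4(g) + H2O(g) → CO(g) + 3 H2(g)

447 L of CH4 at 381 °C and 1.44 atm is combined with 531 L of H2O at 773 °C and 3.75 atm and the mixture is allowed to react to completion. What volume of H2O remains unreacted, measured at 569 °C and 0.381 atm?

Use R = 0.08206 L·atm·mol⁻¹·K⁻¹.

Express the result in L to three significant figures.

2030 L

n(CH4) = PV/RT = (1.44 × 447) / (0.08206 × 654.15) = 11.99 mol
n(H2O) = PV/RT = (3.75 × 531) / (0.08206 × 1046.15) = 23.20 mol
For 11.99 mol CH4, stoichiometry requires (1/1) × 11.99 = 11.99 mol H2O; 23.20 mol is available, so CH4 is limiting.
n(H2O) consumed = (1/1) × 11.99 = 11.99 mol; remaining = 23.20 − 11.99 = 11.21 mol
V(H2O) = nRT/P = 11.21 × 0.08206 × 842.15 / 0.381 = 2033 L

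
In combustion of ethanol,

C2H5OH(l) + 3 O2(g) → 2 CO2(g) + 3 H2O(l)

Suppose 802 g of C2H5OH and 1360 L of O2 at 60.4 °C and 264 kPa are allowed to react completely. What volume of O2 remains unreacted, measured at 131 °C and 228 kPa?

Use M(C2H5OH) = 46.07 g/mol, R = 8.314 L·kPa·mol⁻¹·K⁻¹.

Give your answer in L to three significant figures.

n(C2H5OH) = 802 / 46.07 = 17.41 mol
n(O2) = PV/RT = (264 × 1360) / (8.314 × 333.55) = 129.5 mol
For 17.41 mol C2H5OH, stoichiometry requires (3/1) × 17.41 = 52.23 mol O2; 129.5 mol is available, so C2H5OH is limiting.
n(O2) consumed = (3/1) × 17.41 = 52.23 mol; remaining = 129.5 − 52.23 = 77.27 mol
V(O2) = nRT/P = 77.27 × 8.314 × 404.15 / 228 = 1139 L

1140 L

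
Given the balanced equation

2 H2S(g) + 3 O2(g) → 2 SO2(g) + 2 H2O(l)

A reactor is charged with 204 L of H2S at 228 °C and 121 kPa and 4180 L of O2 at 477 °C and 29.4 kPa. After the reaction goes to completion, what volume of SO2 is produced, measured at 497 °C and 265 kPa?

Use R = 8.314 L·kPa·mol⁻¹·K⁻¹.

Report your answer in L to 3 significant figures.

143 L

n(H2S) = PV/RT = (121 × 204) / (8.314 × 501.15) = 5.924 mol
n(O2) = PV/RT = (29.4 × 4180) / (8.314 × 750.15) = 19.70 mol
For 5.924 mol H2S, stoichiometry requires (3/2) × 5.924 = 8.886 mol O2; 19.70 mol is available, so H2S is limiting.
n(SO2) = (2/2) × 5.924 = 5.924 mol
V(SO2) = nRT/P = 5.924 × 8.314 × 770.15 / 265 = 143.1 L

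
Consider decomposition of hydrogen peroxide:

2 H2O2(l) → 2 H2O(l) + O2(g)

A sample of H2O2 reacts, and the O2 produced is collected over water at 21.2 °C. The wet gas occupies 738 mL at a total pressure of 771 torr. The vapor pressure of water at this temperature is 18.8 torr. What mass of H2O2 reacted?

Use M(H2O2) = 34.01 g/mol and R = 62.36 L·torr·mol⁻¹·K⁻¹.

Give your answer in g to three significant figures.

P(O2) = 771 − 18.8 = 752.2 torr
n(O2) = PV/RT = (752.2 × 0.7380) / (62.36 × 294.35) = 0.03024 mol
n(H2O2) = (2/1) × 0.03024 = 0.06048 mol
m(H2O2) = 0.06048 × 34.01 = 2.057 g

2.06 g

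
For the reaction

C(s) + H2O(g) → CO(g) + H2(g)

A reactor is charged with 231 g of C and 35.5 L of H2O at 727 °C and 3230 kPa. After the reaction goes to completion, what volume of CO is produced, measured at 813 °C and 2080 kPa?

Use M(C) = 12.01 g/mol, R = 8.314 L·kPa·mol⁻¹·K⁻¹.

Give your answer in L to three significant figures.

59.9 L

n(C) = 231 / 12.01 = 19.23 mol
n(H2O) = PV/RT = (3230 × 35.5) / (8.314 × 1000.15) = 13.79 mol
For 19.23 mol C, stoichiometry requires (1/1) × 19.23 = 19.23 mol H2O; 13.79 mol is available, so H2O is limiting.
n(CO) = (1/1) × 13.79 = 13.79 mol
V(CO) = nRT/P = 13.79 × 8.314 × 1086.15 / 2080 = 59.87 L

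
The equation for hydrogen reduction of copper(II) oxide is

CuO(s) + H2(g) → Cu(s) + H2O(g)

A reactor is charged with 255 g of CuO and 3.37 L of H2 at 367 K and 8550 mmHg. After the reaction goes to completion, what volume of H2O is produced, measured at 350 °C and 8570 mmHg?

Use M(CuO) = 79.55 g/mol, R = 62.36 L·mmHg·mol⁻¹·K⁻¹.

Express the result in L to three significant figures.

5.71 L

n(CuO) = 255 / 79.55 = 3.206 mol
n(H2) = PV/RT = (8550 × 3.37) / (62.36 × 367) = 1.259 mol
For 3.206 mol CuO, stoichiometry requires (1/1) × 3.206 = 3.206 mol H2; 1.259 mol is available, so H2 is limiting.
n(H2O) = (1/1) × 1.259 = 1.259 mol
V(H2O) = nRT/P = 1.259 × 62.36 × 623.15 / 8570 = 5.709 L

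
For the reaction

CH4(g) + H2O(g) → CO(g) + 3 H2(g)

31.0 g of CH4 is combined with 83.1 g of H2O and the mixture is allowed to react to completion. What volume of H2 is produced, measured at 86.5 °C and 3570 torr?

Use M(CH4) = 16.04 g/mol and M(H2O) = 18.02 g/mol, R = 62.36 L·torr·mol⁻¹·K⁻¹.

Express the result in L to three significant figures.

n(CH4) = 31.0 / 16.04 = 1.933 mol
n(H2O) = 83.1 / 18.02 = 4.612 mol
For 1.933 mol CH4, stoichiometry requires (1/1) × 1.933 = 1.933 mol H2O; 4.612 mol is available, so CH4 is limiting.
n(H2) = (3/1) × 1.933 = 5.799 mol
V(H2) = nRT/P = 5.799 × 62.36 × 359.65 / 3570 = 36.43 L

36.4 L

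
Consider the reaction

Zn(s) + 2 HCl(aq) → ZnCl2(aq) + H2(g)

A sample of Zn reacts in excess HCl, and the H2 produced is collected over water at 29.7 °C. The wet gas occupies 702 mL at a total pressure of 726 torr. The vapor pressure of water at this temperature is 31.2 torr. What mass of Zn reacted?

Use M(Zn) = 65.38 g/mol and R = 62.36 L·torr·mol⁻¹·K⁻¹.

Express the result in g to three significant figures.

1.69 g

P(H2) = 726 − 31.2 = 694.8 torr
n(H2) = PV/RT = (694.8 × 0.7020) / (62.36 × 302.85) = 0.02583 mol
n(Zn) = (1/1) × 0.02583 = 0.02583 mol
m(Zn) = 0.02583 × 65.38 = 1.689 g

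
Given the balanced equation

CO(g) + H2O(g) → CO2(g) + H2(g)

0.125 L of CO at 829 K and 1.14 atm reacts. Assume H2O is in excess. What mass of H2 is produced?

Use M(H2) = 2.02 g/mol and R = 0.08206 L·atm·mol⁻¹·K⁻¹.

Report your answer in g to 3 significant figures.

0.00423 g

n(CO) = PV/RT = (1.14 × 0.125) / (0.08206 × 829) = 0.002095 mol
n(H2) = (1/1) × 0.002095 = 0.002095 mol
m(H2) = 0.002095 × 2.02 = 0.004232 g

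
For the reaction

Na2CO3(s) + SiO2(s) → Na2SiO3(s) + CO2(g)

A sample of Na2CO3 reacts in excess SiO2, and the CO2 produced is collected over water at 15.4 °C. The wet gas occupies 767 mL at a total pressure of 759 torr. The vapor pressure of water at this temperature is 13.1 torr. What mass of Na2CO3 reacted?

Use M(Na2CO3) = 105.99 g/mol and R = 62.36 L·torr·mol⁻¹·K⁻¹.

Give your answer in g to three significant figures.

3.37 g

P(CO2) = 759 − 13.1 = 745.9 torr
n(CO2) = PV/RT = (745.9 × 0.7670) / (62.36 × 288.55) = 0.03179 mol
n(Na2CO3) = (1/1) × 0.03179 = 0.03179 mol
m(Na2CO3) = 0.03179 × 105.99 = 3.369 g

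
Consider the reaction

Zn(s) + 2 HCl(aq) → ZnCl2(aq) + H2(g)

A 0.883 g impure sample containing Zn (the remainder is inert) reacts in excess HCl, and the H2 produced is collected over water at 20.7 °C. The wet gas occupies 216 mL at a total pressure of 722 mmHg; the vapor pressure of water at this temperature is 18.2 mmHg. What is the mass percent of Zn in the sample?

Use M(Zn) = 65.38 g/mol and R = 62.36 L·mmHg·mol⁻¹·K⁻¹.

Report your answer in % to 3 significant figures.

61.4 %

P(H2) = 722 − 18.2 = 703.8 mmHg
n(H2) = PV/RT = (703.8 × 0.2160) / (62.36 × 293.85) = 0.008296 mol
n(Zn) = (1/1) × 0.008296 = 0.008296 mol
m(Zn) = 0.008296 × 65.38 = 0.5424 g
%Zn = 0.5424 / 0.883 × 100 = 61.43%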